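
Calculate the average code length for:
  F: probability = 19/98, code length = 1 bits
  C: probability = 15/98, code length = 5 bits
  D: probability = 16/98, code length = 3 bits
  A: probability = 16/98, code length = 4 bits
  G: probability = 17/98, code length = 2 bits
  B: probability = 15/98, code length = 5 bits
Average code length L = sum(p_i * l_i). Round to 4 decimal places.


Weighted contributions p_i * l_i:
  F: (19/98) * 1 = 19/98
  C: (15/98) * 5 = 75/98
  D: (16/98) * 3 = 48/98
  A: (16/98) * 4 = 64/98
  G: (17/98) * 2 = 34/98
  B: (15/98) * 5 = 75/98
Sum = (19 + 75 + 48 + 64 + 34 + 75)/98 = 315/98

L = 315/98 = 3.2143 bits/symbol


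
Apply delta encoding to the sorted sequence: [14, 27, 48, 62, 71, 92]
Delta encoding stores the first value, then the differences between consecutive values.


First value: 14
Deltas:
  27 - 14 = 13
  48 - 27 = 21
  62 - 48 = 14
  71 - 62 = 9
  92 - 71 = 21


Delta encoded: [14, 13, 21, 14, 9, 21]


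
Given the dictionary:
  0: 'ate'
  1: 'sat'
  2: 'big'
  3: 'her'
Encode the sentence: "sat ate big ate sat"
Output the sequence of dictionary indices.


Look up each word in the dictionary:
  'sat' -> 1
  'ate' -> 0
  'big' -> 2
  'ate' -> 0
  'sat' -> 1

Encoded: [1, 0, 2, 0, 1]


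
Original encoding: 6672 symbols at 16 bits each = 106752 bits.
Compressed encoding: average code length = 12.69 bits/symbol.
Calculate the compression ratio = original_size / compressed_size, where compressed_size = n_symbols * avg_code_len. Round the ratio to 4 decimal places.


original_size = n_symbols * orig_bits = 6672 * 16 = 106752 bits
compressed_size = n_symbols * avg_code_len = 6672 * 12.69 = 84667.68 bits
ratio = original_size / compressed_size = 106752 / 84667.68 = 1.2608

Compression ratio = 1.2608


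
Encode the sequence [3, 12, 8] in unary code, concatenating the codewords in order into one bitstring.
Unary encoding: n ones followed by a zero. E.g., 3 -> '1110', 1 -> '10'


Encode each number as n ones followed by a terminating 0:
  3 -> 1110 (4 bits)
  12 -> 1111111111110 (13 bits)
  8 -> 111111110 (9 bits)
Total length = 4 + 13 + 9 = 26 bits.

Unary([3, 12, 8]) = 11101111111111110111111110 (26 bits)


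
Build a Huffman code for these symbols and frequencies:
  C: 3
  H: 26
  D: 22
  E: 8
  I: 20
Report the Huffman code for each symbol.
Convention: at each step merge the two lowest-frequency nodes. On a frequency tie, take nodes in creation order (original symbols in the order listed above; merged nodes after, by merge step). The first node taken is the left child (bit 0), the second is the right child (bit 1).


Huffman tree construction:
Step 1: Merge C(3) + E(8) = 11
Step 2: Merge (C+E)(11) + I(20) = 31
Step 3: Merge D(22) + H(26) = 48
Step 4: Merge ((C+E)+I)(31) + (D+H)(48) = 79
Read each symbol's code off the tree from the root (left child = 0, right child = 1).

Codes:
  C: 000 (length 3)
  H: 11 (length 2)
  D: 10 (length 2)
  E: 001 (length 3)
  I: 01 (length 2)
Average code length: 169/79 = 2.1392 bits/symbol


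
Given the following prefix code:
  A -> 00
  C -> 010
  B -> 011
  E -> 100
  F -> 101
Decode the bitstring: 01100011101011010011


Decoding step by step:
Bits 011 -> B
Bits 00 -> A
Bits 011 -> B
Bits 101 -> F
Bits 011 -> B
Bits 010 -> C
Bits 011 -> B


Decoded message: BABFBCB


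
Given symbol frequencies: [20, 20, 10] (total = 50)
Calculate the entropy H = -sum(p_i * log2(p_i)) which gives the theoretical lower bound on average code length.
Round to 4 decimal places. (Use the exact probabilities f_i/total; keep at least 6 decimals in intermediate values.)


Per-symbol terms -p_i * log2(p_i) with p_i = f_i/50:
  p = 20/50 = 0.400000: log2(p) = -1.321928, -p*log2(p) = 0.528771
  p = 20/50 = 0.400000: log2(p) = -1.321928, -p*log2(p) = 0.528771
  p = 10/50 = 0.200000: log2(p) = -2.321928, -p*log2(p) = 0.464386
H = 0.528771 + 0.528771 + 0.464386 = 1.521928

H = 1.5219 bits/symbol


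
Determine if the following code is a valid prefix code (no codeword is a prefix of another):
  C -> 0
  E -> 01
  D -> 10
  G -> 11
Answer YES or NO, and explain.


Checking each pair (does one codeword prefix another?):
  C='0' vs E='01': prefix -- VIOLATION

NO -- this is NOT a valid prefix code. C (0) is a prefix of E (01).


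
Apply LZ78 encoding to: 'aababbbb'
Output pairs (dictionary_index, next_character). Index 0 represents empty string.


LZ78 encoding steps:
Dictionary: {0: ''}
Step 1: w='' (idx 0), next='a' -> output (0, 'a'), add 'a' as idx 1
Step 2: w='a' (idx 1), next='b' -> output (1, 'b'), add 'ab' as idx 2
Step 3: w='ab' (idx 2), next='b' -> output (2, 'b'), add 'abb' as idx 3
Step 4: w='' (idx 0), next='b' -> output (0, 'b'), add 'b' as idx 4
Step 5: w='b' (idx 4), end of input -> output (4, '')


Encoded: [(0, 'a'), (1, 'b'), (2, 'b'), (0, 'b'), (4, '')]


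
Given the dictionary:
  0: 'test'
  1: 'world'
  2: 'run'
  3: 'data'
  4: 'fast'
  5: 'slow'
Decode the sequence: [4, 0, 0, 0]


Look up each index in the dictionary:
  4 -> 'fast'
  0 -> 'test'
  0 -> 'test'
  0 -> 'test'

Decoded: "fast test test test"


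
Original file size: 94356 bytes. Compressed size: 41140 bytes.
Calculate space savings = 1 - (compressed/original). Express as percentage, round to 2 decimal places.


ratio = compressed/original = 41140/94356 = 0.436008
savings = 1 - ratio = 1 - 0.436008 = 0.563992
as a percentage: 0.563992 * 100 = 56.4%

Space savings = 1 - 41140/94356 = 56.4%


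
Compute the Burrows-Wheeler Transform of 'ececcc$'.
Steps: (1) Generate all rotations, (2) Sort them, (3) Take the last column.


Rotations (sorted):
  0: $ececcc -> last char: c
  1: c$ececc -> last char: c
  2: cc$ecec -> last char: c
  3: ccc$ece -> last char: e
  4: ceccc$e -> last char: e
  5: eccc$ec -> last char: c
  6: ececcc$ -> last char: $


BWT = ccceec$


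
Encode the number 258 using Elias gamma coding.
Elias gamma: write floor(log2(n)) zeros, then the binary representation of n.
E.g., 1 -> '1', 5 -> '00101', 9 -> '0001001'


num_bits = floor(log2(258)) + 1 = 9
leading_zeros = num_bits - 1 = 8
binary(258) = 100000010

Elias gamma(258) = '00000000' + '100000010' = 00000000100000010 (17 bits)


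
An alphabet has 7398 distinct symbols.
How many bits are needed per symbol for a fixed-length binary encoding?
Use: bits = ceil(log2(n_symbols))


log2(7398) = 12.8529
Bracket: 2^12 = 4096 < 7398 <= 2^13 = 8192
So ceil(log2(7398)) = 13

bits = ceil(log2(7398)) = ceil(12.8529) = 13 bits


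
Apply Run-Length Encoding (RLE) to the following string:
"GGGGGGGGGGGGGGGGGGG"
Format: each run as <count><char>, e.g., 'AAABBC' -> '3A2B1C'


Scanning runs left to right:
  i=0: run of 'G' x 19 -> '19G'

RLE = 19G


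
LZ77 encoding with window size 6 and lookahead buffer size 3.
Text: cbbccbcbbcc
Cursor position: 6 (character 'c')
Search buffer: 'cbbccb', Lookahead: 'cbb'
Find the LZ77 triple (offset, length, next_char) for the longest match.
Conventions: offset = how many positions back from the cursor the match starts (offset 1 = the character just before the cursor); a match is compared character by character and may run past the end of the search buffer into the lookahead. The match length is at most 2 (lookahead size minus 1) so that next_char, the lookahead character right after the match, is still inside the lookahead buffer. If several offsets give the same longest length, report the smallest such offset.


Try each offset into the search buffer:
  offset=1 (pos 5, char 'b'): match length 0
  offset=2 (pos 4, char 'c'): match length 2
  offset=3 (pos 3, char 'c'): match length 1
  offset=4 (pos 2, char 'b'): match length 0
  offset=5 (pos 1, char 'b'): match length 0
  offset=6 (pos 0, char 'c'): match length 2
Longest match has length 2, found at offsets 2, 6; take the smallest, offset 2.
next_char = character at position 6 + 2 = 8 -> 'b'

Best match: offset=2, length=2 (matching 'cb' starting at position 4)
LZ77 triple: (2, 2, 'b')


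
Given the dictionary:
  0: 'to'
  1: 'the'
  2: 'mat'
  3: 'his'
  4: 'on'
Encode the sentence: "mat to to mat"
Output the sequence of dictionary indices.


Look up each word in the dictionary:
  'mat' -> 2
  'to' -> 0
  'to' -> 0
  'mat' -> 2

Encoded: [2, 0, 0, 2]


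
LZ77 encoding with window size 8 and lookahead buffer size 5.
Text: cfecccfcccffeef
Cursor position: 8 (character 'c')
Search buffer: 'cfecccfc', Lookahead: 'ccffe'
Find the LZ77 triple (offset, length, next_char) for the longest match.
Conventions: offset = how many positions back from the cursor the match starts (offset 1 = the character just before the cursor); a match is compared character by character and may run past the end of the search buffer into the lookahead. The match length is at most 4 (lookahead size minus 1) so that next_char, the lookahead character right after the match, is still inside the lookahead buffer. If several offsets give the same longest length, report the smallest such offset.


Try each offset into the search buffer:
  offset=1 (pos 7, char 'c'): match length 2
  offset=2 (pos 6, char 'f'): match length 0
  offset=3 (pos 5, char 'c'): match length 1
  offset=4 (pos 4, char 'c'): match length 3
  offset=5 (pos 3, char 'c'): match length 2
  offset=6 (pos 2, char 'e'): match length 0
  offset=7 (pos 1, char 'f'): match length 0
  offset=8 (pos 0, char 'c'): match length 1
Longest match has length 3 at offset 4.
next_char = character at position 8 + 3 = 11 -> 'f'

Best match: offset=4, length=3 (matching 'ccf' starting at position 4)
LZ77 triple: (4, 3, 'f')


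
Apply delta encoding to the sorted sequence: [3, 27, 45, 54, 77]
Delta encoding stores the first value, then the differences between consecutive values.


First value: 3
Deltas:
  27 - 3 = 24
  45 - 27 = 18
  54 - 45 = 9
  77 - 54 = 23


Delta encoded: [3, 24, 18, 9, 23]


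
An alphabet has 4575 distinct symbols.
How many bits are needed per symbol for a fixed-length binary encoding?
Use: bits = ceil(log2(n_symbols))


log2(4575) = 12.1596
Bracket: 2^12 = 4096 < 4575 <= 2^13 = 8192
So ceil(log2(4575)) = 13

bits = ceil(log2(4575)) = ceil(12.1596) = 13 bits


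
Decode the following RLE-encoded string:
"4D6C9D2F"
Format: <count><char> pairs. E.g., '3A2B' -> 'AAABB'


Expanding each <count><char> pair:
  4D -> 'DDDD'
  6C -> 'CCCCCC'
  9D -> 'DDDDDDDDD'
  2F -> 'FF'

Decoded = DDDDCCCCCCDDDDDDDDDFF


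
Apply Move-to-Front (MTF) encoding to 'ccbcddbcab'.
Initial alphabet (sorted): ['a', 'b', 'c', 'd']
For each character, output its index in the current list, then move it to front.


MTF encoding:
'c': index 2 in ['a', 'b', 'c', 'd'] -> ['c', 'a', 'b', 'd']
'c': index 0 in ['c', 'a', 'b', 'd'] -> ['c', 'a', 'b', 'd']
'b': index 2 in ['c', 'a', 'b', 'd'] -> ['b', 'c', 'a', 'd']
'c': index 1 in ['b', 'c', 'a', 'd'] -> ['c', 'b', 'a', 'd']
'd': index 3 in ['c', 'b', 'a', 'd'] -> ['d', 'c', 'b', 'a']
'd': index 0 in ['d', 'c', 'b', 'a'] -> ['d', 'c', 'b', 'a']
'b': index 2 in ['d', 'c', 'b', 'a'] -> ['b', 'd', 'c', 'a']
'c': index 2 in ['b', 'd', 'c', 'a'] -> ['c', 'b', 'd', 'a']
'a': index 3 in ['c', 'b', 'd', 'a'] -> ['a', 'c', 'b', 'd']
'b': index 2 in ['a', 'c', 'b', 'd'] -> ['b', 'a', 'c', 'd']


Output: [2, 0, 2, 1, 3, 0, 2, 2, 3, 2]


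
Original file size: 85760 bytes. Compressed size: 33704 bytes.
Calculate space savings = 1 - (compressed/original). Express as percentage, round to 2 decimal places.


ratio = compressed/original = 33704/85760 = 0.393004
savings = 1 - ratio = 1 - 0.393004 = 0.606996
as a percentage: 0.606996 * 100 = 60.7%

Space savings = 1 - 33704/85760 = 60.7%


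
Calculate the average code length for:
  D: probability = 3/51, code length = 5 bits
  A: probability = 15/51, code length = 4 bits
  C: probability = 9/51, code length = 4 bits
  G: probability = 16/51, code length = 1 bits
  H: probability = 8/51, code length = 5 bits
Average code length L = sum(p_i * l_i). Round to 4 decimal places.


Weighted contributions p_i * l_i:
  D: (3/51) * 5 = 15/51
  A: (15/51) * 4 = 60/51
  C: (9/51) * 4 = 36/51
  G: (16/51) * 1 = 16/51
  H: (8/51) * 5 = 40/51
Sum = (15 + 60 + 36 + 16 + 40)/51 = 167/51

L = 167/51 = 3.2745 bits/symbol


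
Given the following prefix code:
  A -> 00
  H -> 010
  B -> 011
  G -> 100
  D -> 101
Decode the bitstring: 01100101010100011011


Decoding step by step:
Bits 011 -> B
Bits 00 -> A
Bits 101 -> D
Bits 010 -> H
Bits 100 -> G
Bits 011 -> B
Bits 011 -> B


Decoded message: BADHGBB


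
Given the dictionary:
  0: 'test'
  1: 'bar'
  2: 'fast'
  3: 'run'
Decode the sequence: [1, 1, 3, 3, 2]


Look up each index in the dictionary:
  1 -> 'bar'
  1 -> 'bar'
  3 -> 'run'
  3 -> 'run'
  2 -> 'fast'

Decoded: "bar bar run run fast"


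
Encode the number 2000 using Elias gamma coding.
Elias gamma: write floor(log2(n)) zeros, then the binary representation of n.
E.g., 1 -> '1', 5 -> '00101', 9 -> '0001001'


num_bits = floor(log2(2000)) + 1 = 11
leading_zeros = num_bits - 1 = 10
binary(2000) = 11111010000

Elias gamma(2000) = '0000000000' + '11111010000' = 000000000011111010000 (21 bits)


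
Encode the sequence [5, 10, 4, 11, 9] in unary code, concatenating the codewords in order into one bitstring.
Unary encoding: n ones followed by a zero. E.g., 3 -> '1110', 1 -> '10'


Encode each number as n ones followed by a terminating 0:
  5 -> 111110 (6 bits)
  10 -> 11111111110 (11 bits)
  4 -> 11110 (5 bits)
  11 -> 111111111110 (12 bits)
  9 -> 1111111110 (10 bits)
Total length = 6 + 11 + 5 + 12 + 10 = 44 bits.

Unary([5, 10, 4, 11, 9]) = 11111011111111110111101111111111101111111110 (44 bits)


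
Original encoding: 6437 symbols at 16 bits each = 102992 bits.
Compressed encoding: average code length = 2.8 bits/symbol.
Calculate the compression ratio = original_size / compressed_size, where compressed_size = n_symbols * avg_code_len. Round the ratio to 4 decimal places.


original_size = n_symbols * orig_bits = 6437 * 16 = 102992 bits
compressed_size = n_symbols * avg_code_len = 6437 * 2.8 = 18023.6 bits
ratio = original_size / compressed_size = 102992 / 18023.6 = 5.7143

Compression ratio = 5.7143


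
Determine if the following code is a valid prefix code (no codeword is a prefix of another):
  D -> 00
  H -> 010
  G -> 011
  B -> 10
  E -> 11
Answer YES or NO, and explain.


Checking each pair (does one codeword prefix another?):
  D='00' vs H='010': no prefix
  D='00' vs G='011': no prefix
  D='00' vs B='10': no prefix
  D='00' vs E='11': no prefix
  H='010' vs D='00': no prefix
  H='010' vs G='011': no prefix
  H='010' vs B='10': no prefix
  H='010' vs E='11': no prefix
  G='011' vs D='00': no prefix
  G='011' vs H='010': no prefix
  G='011' vs B='10': no prefix
  G='011' vs E='11': no prefix
  B='10' vs D='00': no prefix
  B='10' vs H='010': no prefix
  B='10' vs G='011': no prefix
  B='10' vs E='11': no prefix
  E='11' vs D='00': no prefix
  E='11' vs H='010': no prefix
  E='11' vs G='011': no prefix
  E='11' vs B='10': no prefix
No violation found over all pairs.

YES -- this is a valid prefix code. No codeword is a prefix of any other codeword.


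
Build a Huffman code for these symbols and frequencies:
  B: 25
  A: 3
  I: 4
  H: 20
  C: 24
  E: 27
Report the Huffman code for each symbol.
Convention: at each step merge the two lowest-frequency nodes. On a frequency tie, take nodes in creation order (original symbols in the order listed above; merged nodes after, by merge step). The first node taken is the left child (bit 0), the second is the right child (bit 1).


Huffman tree construction:
Step 1: Merge A(3) + I(4) = 7
Step 2: Merge (A+I)(7) + H(20) = 27
Step 3: Merge C(24) + B(25) = 49
Step 4: Merge E(27) + ((A+I)+H)(27) = 54
Step 5: Merge (C+B)(49) + (E+((A+I)+H))(54) = 103
Read each symbol's code off the tree from the root (left child = 0, right child = 1).

Codes:
  B: 01 (length 2)
  A: 1100 (length 4)
  I: 1101 (length 4)
  H: 111 (length 3)
  C: 00 (length 2)
  E: 10 (length 2)
Average code length: 240/103 = 2.3301 bits/symbol


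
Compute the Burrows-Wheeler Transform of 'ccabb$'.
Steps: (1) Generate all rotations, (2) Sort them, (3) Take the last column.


Rotations (sorted):
  0: $ccabb -> last char: b
  1: abb$cc -> last char: c
  2: b$ccab -> last char: b
  3: bb$cca -> last char: a
  4: cabb$c -> last char: c
  5: ccabb$ -> last char: $


BWT = bcbac$


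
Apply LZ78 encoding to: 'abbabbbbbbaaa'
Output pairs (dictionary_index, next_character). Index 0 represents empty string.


LZ78 encoding steps:
Dictionary: {0: ''}
Step 1: w='' (idx 0), next='a' -> output (0, 'a'), add 'a' as idx 1
Step 2: w='' (idx 0), next='b' -> output (0, 'b'), add 'b' as idx 2
Step 3: w='b' (idx 2), next='a' -> output (2, 'a'), add 'ba' as idx 3
Step 4: w='b' (idx 2), next='b' -> output (2, 'b'), add 'bb' as idx 4
Step 5: w='bb' (idx 4), next='b' -> output (4, 'b'), add 'bbb' as idx 5
Step 6: w='ba' (idx 3), next='a' -> output (3, 'a'), add 'baa' as idx 6
Step 7: w='a' (idx 1), end of input -> output (1, '')


Encoded: [(0, 'a'), (0, 'b'), (2, 'a'), (2, 'b'), (4, 'b'), (3, 'a'), (1, '')]


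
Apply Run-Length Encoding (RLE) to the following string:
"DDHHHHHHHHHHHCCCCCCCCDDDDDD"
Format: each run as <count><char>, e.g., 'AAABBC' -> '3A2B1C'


Scanning runs left to right:
  i=0: run of 'D' x 2 -> '2D'
  i=2: run of 'H' x 11 -> '11H'
  i=13: run of 'C' x 8 -> '8C'
  i=21: run of 'D' x 6 -> '6D'

RLE = 2D11H8C6D


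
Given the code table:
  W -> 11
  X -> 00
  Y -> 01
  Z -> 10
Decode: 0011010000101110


Decoding:
00 -> X
11 -> W
01 -> Y
00 -> X
00 -> X
10 -> Z
11 -> W
10 -> Z


Result: XWYXXZWZ


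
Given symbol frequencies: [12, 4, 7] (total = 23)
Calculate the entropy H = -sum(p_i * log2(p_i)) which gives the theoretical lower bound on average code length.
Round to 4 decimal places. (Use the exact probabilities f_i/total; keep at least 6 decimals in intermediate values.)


Per-symbol terms -p_i * log2(p_i) with p_i = f_i/23:
  p = 12/23 = 0.521739: log2(p) = -0.938599, -p*log2(p) = 0.489704
  p = 4/23 = 0.173913: log2(p) = -2.523562, -p*log2(p) = 0.438880
  p = 7/23 = 0.304348: log2(p) = -1.716207, -p*log2(p) = 0.522324
H = 0.489704 + 0.438880 + 0.522324 = 1.450908

H = 1.4509 bits/symbol


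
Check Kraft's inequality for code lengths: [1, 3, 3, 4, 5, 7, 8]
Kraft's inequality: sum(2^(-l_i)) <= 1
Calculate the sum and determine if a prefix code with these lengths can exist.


Sum = 2^(-1) + 2^(-3) + 2^(-3) + 2^(-4) + 2^(-5) + 2^(-7) + 2^(-8)
    = 0.5 + 0.125 + 0.125 + 0.0625 + 0.03125 + 0.0078125 + 0.00390625
    = 219/256 = 0.85546875
Since 0.85546875 <= 1, Kraft's inequality IS satisfied.
A prefix code with these lengths CAN exist.

Kraft sum = 0.85546875. Satisfied.


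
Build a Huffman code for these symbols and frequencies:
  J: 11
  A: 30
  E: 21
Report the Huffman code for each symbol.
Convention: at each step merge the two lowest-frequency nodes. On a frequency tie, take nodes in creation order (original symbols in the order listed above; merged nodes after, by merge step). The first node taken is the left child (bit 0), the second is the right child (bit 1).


Huffman tree construction:
Step 1: Merge J(11) + E(21) = 32
Step 2: Merge A(30) + (J+E)(32) = 62
Read each symbol's code off the tree from the root (left child = 0, right child = 1).

Codes:
  J: 10 (length 2)
  A: 0 (length 1)
  E: 11 (length 2)
Average code length: 94/62 = 1.5161 bits/symbol


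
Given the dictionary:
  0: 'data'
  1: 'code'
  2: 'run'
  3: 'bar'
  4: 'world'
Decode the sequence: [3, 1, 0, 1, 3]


Look up each index in the dictionary:
  3 -> 'bar'
  1 -> 'code'
  0 -> 'data'
  1 -> 'code'
  3 -> 'bar'

Decoded: "bar code data code bar"


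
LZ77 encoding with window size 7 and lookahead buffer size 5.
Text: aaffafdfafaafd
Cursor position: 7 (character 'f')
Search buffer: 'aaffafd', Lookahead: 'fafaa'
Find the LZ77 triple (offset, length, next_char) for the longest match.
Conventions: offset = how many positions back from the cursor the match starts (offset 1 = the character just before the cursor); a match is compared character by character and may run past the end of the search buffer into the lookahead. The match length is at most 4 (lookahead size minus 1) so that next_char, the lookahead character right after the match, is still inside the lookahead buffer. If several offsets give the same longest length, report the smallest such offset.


Try each offset into the search buffer:
  offset=1 (pos 6, char 'd'): match length 0
  offset=2 (pos 5, char 'f'): match length 1
  offset=3 (pos 4, char 'a'): match length 0
  offset=4 (pos 3, char 'f'): match length 3
  offset=5 (pos 2, char 'f'): match length 1
  offset=6 (pos 1, char 'a'): match length 0
  offset=7 (pos 0, char 'a'): match length 0
Longest match has length 3 at offset 4.
next_char = character at position 7 + 3 = 10 -> 'a'

Best match: offset=4, length=3 (matching 'faf' starting at position 3)
LZ77 triple: (4, 3, 'a')


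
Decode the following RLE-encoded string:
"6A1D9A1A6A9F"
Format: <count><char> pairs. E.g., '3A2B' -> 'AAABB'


Expanding each <count><char> pair:
  6A -> 'AAAAAA'
  1D -> 'D'
  9A -> 'AAAAAAAAA'
  1A -> 'A'
  6A -> 'AAAAAA'
  9F -> 'FFFFFFFFF'

Decoded = AAAAAADAAAAAAAAAAAAAAAAFFFFFFFFF


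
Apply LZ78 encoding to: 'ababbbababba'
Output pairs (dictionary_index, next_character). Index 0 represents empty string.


LZ78 encoding steps:
Dictionary: {0: ''}
Step 1: w='' (idx 0), next='a' -> output (0, 'a'), add 'a' as idx 1
Step 2: w='' (idx 0), next='b' -> output (0, 'b'), add 'b' as idx 2
Step 3: w='a' (idx 1), next='b' -> output (1, 'b'), add 'ab' as idx 3
Step 4: w='b' (idx 2), next='b' -> output (2, 'b'), add 'bb' as idx 4
Step 5: w='ab' (idx 3), next='a' -> output (3, 'a'), add 'aba' as idx 5
Step 6: w='bb' (idx 4), next='a' -> output (4, 'a'), add 'bba' as idx 6


Encoded: [(0, 'a'), (0, 'b'), (1, 'b'), (2, 'b'), (3, 'a'), (4, 'a')]


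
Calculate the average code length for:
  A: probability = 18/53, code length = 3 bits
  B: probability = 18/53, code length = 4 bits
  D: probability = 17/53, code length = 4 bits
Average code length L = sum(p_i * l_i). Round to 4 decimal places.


Weighted contributions p_i * l_i:
  A: (18/53) * 3 = 54/53
  B: (18/53) * 4 = 72/53
  D: (17/53) * 4 = 68/53
Sum = (54 + 72 + 68)/53 = 194/53

L = 194/53 = 3.6604 bits/symbol


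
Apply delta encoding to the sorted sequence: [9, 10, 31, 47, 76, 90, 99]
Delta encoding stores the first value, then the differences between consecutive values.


First value: 9
Deltas:
  10 - 9 = 1
  31 - 10 = 21
  47 - 31 = 16
  76 - 47 = 29
  90 - 76 = 14
  99 - 90 = 9


Delta encoded: [9, 1, 21, 16, 29, 14, 9]


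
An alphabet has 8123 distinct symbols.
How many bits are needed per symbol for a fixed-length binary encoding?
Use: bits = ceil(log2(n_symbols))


log2(8123) = 12.9878
Bracket: 2^12 = 4096 < 8123 <= 2^13 = 8192
So ceil(log2(8123)) = 13

bits = ceil(log2(8123)) = ceil(12.9878) = 13 bits


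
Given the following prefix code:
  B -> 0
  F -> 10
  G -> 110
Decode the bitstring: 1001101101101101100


Decoding step by step:
Bits 10 -> F
Bits 0 -> B
Bits 110 -> G
Bits 110 -> G
Bits 110 -> G
Bits 110 -> G
Bits 110 -> G
Bits 0 -> B


Decoded message: FBGGGGGB


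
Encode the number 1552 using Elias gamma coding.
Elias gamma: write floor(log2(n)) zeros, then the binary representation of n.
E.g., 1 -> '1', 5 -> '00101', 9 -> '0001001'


num_bits = floor(log2(1552)) + 1 = 11
leading_zeros = num_bits - 1 = 10
binary(1552) = 11000010000

Elias gamma(1552) = '0000000000' + '11000010000' = 000000000011000010000 (21 bits)


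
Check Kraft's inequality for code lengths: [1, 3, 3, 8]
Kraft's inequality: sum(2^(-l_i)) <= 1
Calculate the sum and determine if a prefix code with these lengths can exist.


Sum = 2^(-1) + 2^(-3) + 2^(-3) + 2^(-8)
    = 0.5 + 0.125 + 0.125 + 0.00390625
    = 193/256 = 0.75390625
Since 0.75390625 <= 1, Kraft's inequality IS satisfied.
A prefix code with these lengths CAN exist.

Kraft sum = 0.75390625. Satisfied.


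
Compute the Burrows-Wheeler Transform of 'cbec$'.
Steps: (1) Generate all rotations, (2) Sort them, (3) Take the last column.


Rotations (sorted):
  0: $cbec -> last char: c
  1: bec$c -> last char: c
  2: c$cbe -> last char: e
  3: cbec$ -> last char: $
  4: ec$cb -> last char: b


BWT = cce$b


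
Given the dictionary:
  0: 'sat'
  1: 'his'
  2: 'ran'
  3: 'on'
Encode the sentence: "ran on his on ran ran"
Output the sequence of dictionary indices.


Look up each word in the dictionary:
  'ran' -> 2
  'on' -> 3
  'his' -> 1
  'on' -> 3
  'ran' -> 2
  'ran' -> 2

Encoded: [2, 3, 1, 3, 2, 2]


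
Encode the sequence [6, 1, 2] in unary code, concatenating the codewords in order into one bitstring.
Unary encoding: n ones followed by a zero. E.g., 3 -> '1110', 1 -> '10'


Encode each number as n ones followed by a terminating 0:
  6 -> 1111110 (7 bits)
  1 -> 10 (2 bits)
  2 -> 110 (3 bits)
Total length = 7 + 2 + 3 = 12 bits.

Unary([6, 1, 2]) = 111111010110 (12 bits)


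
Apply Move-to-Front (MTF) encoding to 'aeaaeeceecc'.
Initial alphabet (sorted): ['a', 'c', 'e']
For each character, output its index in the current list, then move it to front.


MTF encoding:
'a': index 0 in ['a', 'c', 'e'] -> ['a', 'c', 'e']
'e': index 2 in ['a', 'c', 'e'] -> ['e', 'a', 'c']
'a': index 1 in ['e', 'a', 'c'] -> ['a', 'e', 'c']
'a': index 0 in ['a', 'e', 'c'] -> ['a', 'e', 'c']
'e': index 1 in ['a', 'e', 'c'] -> ['e', 'a', 'c']
'e': index 0 in ['e', 'a', 'c'] -> ['e', 'a', 'c']
'c': index 2 in ['e', 'a', 'c'] -> ['c', 'e', 'a']
'e': index 1 in ['c', 'e', 'a'] -> ['e', 'c', 'a']
'e': index 0 in ['e', 'c', 'a'] -> ['e', 'c', 'a']
'c': index 1 in ['e', 'c', 'a'] -> ['c', 'e', 'a']
'c': index 0 in ['c', 'e', 'a'] -> ['c', 'e', 'a']


Output: [0, 2, 1, 0, 1, 0, 2, 1, 0, 1, 0]


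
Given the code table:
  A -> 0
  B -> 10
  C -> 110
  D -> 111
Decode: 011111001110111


Decoding:
0 -> A
111 -> D
110 -> C
0 -> A
111 -> D
0 -> A
111 -> D


Result: ADCADAD


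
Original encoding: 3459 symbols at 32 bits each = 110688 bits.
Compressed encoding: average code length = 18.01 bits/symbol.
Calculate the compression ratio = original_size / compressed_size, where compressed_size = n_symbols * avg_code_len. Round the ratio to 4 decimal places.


original_size = n_symbols * orig_bits = 3459 * 32 = 110688 bits
compressed_size = n_symbols * avg_code_len = 3459 * 18.01 = 62296.59 bits
ratio = original_size / compressed_size = 110688 / 62296.59 = 1.7768

Compression ratio = 1.7768


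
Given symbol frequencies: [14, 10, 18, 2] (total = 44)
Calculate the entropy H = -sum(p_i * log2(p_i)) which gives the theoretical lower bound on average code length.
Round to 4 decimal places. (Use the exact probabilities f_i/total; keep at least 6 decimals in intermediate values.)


Per-symbol terms -p_i * log2(p_i) with p_i = f_i/44:
  p = 14/44 = 0.318182: log2(p) = -1.652077, -p*log2(p) = 0.525661
  p = 10/44 = 0.227273: log2(p) = -2.137504, -p*log2(p) = 0.485796
  p = 18/44 = 0.409091: log2(p) = -1.289507, -p*log2(p) = 0.527525
  p = 2/44 = 0.045455: log2(p) = -4.459432, -p*log2(p) = 0.202701
H = 0.525661 + 0.485796 + 0.527525 + 0.202701 = 1.741683

H = 1.7417 bits/symbol


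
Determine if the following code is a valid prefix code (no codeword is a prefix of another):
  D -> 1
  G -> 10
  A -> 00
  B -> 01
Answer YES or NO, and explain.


Checking each pair (does one codeword prefix another?):
  D='1' vs G='10': prefix -- VIOLATION

NO -- this is NOT a valid prefix code. D (1) is a prefix of G (10).


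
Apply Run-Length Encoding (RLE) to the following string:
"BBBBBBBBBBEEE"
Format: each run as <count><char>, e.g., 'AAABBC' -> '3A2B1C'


Scanning runs left to right:
  i=0: run of 'B' x 10 -> '10B'
  i=10: run of 'E' x 3 -> '3E'

RLE = 10B3E


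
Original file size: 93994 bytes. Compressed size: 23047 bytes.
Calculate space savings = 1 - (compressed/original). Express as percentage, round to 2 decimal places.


ratio = compressed/original = 23047/93994 = 0.245197
savings = 1 - ratio = 1 - 0.245197 = 0.754803
as a percentage: 0.754803 * 100 = 75.48%

Space savings = 1 - 23047/93994 = 75.48%


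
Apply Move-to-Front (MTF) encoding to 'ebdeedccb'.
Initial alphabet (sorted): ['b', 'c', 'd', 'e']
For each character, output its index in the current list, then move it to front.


MTF encoding:
'e': index 3 in ['b', 'c', 'd', 'e'] -> ['e', 'b', 'c', 'd']
'b': index 1 in ['e', 'b', 'c', 'd'] -> ['b', 'e', 'c', 'd']
'd': index 3 in ['b', 'e', 'c', 'd'] -> ['d', 'b', 'e', 'c']
'e': index 2 in ['d', 'b', 'e', 'c'] -> ['e', 'd', 'b', 'c']
'e': index 0 in ['e', 'd', 'b', 'c'] -> ['e', 'd', 'b', 'c']
'd': index 1 in ['e', 'd', 'b', 'c'] -> ['d', 'e', 'b', 'c']
'c': index 3 in ['d', 'e', 'b', 'c'] -> ['c', 'd', 'e', 'b']
'c': index 0 in ['c', 'd', 'e', 'b'] -> ['c', 'd', 'e', 'b']
'b': index 3 in ['c', 'd', 'e', 'b'] -> ['b', 'c', 'd', 'e']


Output: [3, 1, 3, 2, 0, 1, 3, 0, 3]


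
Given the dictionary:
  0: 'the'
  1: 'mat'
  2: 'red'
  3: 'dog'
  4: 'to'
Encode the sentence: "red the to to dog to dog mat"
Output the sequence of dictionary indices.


Look up each word in the dictionary:
  'red' -> 2
  'the' -> 0
  'to' -> 4
  'to' -> 4
  'dog' -> 3
  'to' -> 4
  'dog' -> 3
  'mat' -> 1

Encoded: [2, 0, 4, 4, 3, 4, 3, 1]


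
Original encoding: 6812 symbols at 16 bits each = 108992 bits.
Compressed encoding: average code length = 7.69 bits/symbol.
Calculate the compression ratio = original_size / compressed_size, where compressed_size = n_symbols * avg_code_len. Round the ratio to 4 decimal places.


original_size = n_symbols * orig_bits = 6812 * 16 = 108992 bits
compressed_size = n_symbols * avg_code_len = 6812 * 7.69 = 52384.28 bits
ratio = original_size / compressed_size = 108992 / 52384.28 = 2.0806

Compression ratio = 2.0806


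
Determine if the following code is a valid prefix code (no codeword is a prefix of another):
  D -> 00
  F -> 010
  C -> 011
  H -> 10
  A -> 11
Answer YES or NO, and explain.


Checking each pair (does one codeword prefix another?):
  D='00' vs F='010': no prefix
  D='00' vs C='011': no prefix
  D='00' vs H='10': no prefix
  D='00' vs A='11': no prefix
  F='010' vs D='00': no prefix
  F='010' vs C='011': no prefix
  F='010' vs H='10': no prefix
  F='010' vs A='11': no prefix
  C='011' vs D='00': no prefix
  C='011' vs F='010': no prefix
  C='011' vs H='10': no prefix
  C='011' vs A='11': no prefix
  H='10' vs D='00': no prefix
  H='10' vs F='010': no prefix
  H='10' vs C='011': no prefix
  H='10' vs A='11': no prefix
  A='11' vs D='00': no prefix
  A='11' vs F='010': no prefix
  A='11' vs C='011': no prefix
  A='11' vs H='10': no prefix
No violation found over all pairs.

YES -- this is a valid prefix code. No codeword is a prefix of any other codeword.


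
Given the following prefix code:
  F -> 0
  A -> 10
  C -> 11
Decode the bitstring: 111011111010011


Decoding step by step:
Bits 11 -> C
Bits 10 -> A
Bits 11 -> C
Bits 11 -> C
Bits 10 -> A
Bits 10 -> A
Bits 0 -> F
Bits 11 -> C


Decoded message: CACCAAFC


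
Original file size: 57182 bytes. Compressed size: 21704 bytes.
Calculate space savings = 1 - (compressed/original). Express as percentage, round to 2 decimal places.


ratio = compressed/original = 21704/57182 = 0.37956
savings = 1 - ratio = 1 - 0.37956 = 0.62044
as a percentage: 0.62044 * 100 = 62.04%

Space savings = 1 - 21704/57182 = 62.04%


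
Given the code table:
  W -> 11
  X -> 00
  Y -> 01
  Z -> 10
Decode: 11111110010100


Decoding:
11 -> W
11 -> W
11 -> W
10 -> Z
01 -> Y
01 -> Y
00 -> X


Result: WWWZYYX


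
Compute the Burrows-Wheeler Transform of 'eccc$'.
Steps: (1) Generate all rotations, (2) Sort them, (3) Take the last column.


Rotations (sorted):
  0: $eccc -> last char: c
  1: c$ecc -> last char: c
  2: cc$ec -> last char: c
  3: ccc$e -> last char: e
  4: eccc$ -> last char: $


BWT = ccce$


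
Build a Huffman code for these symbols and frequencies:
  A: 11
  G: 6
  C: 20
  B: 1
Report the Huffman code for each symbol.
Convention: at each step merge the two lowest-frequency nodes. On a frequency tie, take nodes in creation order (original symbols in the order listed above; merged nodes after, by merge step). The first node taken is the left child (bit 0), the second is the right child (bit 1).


Huffman tree construction:
Step 1: Merge B(1) + G(6) = 7
Step 2: Merge (B+G)(7) + A(11) = 18
Step 3: Merge ((B+G)+A)(18) + C(20) = 38
Read each symbol's code off the tree from the root (left child = 0, right child = 1).

Codes:
  A: 01 (length 2)
  G: 001 (length 3)
  C: 1 (length 1)
  B: 000 (length 3)
Average code length: 63/38 = 1.6579 bits/symbol


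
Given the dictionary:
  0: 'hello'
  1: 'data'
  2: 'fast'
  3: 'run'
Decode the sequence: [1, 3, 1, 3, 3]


Look up each index in the dictionary:
  1 -> 'data'
  3 -> 'run'
  1 -> 'data'
  3 -> 'run'
  3 -> 'run'

Decoded: "data run data run run"


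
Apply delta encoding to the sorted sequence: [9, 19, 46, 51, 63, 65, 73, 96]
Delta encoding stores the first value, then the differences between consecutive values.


First value: 9
Deltas:
  19 - 9 = 10
  46 - 19 = 27
  51 - 46 = 5
  63 - 51 = 12
  65 - 63 = 2
  73 - 65 = 8
  96 - 73 = 23


Delta encoded: [9, 10, 27, 5, 12, 2, 8, 23]


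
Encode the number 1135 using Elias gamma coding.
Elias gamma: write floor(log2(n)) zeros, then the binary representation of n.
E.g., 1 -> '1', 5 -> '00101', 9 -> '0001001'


num_bits = floor(log2(1135)) + 1 = 11
leading_zeros = num_bits - 1 = 10
binary(1135) = 10001101111

Elias gamma(1135) = '0000000000' + '10001101111' = 000000000010001101111 (21 bits)


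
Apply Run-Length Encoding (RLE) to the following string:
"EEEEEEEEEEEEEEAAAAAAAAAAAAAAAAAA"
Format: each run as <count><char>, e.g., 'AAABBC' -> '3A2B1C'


Scanning runs left to right:
  i=0: run of 'E' x 14 -> '14E'
  i=14: run of 'A' x 18 -> '18A'

RLE = 14E18A


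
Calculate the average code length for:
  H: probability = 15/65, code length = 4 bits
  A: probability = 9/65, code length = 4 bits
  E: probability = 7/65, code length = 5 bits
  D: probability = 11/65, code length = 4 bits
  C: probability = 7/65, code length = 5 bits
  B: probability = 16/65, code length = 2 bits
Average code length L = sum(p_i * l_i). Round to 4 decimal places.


Weighted contributions p_i * l_i:
  H: (15/65) * 4 = 60/65
  A: (9/65) * 4 = 36/65
  E: (7/65) * 5 = 35/65
  D: (11/65) * 4 = 44/65
  C: (7/65) * 5 = 35/65
  B: (16/65) * 2 = 32/65
Sum = (60 + 36 + 35 + 44 + 35 + 32)/65 = 242/65

L = 242/65 = 3.7231 bits/symbol


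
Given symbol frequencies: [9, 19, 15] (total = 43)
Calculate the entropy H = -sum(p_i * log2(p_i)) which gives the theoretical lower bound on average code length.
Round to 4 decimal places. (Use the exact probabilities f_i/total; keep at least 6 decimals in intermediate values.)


Per-symbol terms -p_i * log2(p_i) with p_i = f_i/43:
  p = 9/43 = 0.209302: log2(p) = -2.256340, -p*log2(p) = 0.472257
  p = 19/43 = 0.441860: log2(p) = -1.178337, -p*log2(p) = 0.520661
  p = 15/43 = 0.348837: log2(p) = -1.519374, -p*log2(p) = 0.530014
H = 0.472257 + 0.520661 + 0.530014 = 1.522932

H = 1.5229 bits/symbol


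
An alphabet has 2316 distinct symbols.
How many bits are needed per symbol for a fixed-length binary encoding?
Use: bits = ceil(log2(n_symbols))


log2(2316) = 11.1774
Bracket: 2^11 = 2048 < 2316 <= 2^12 = 4096
So ceil(log2(2316)) = 12

bits = ceil(log2(2316)) = ceil(11.1774) = 12 bits


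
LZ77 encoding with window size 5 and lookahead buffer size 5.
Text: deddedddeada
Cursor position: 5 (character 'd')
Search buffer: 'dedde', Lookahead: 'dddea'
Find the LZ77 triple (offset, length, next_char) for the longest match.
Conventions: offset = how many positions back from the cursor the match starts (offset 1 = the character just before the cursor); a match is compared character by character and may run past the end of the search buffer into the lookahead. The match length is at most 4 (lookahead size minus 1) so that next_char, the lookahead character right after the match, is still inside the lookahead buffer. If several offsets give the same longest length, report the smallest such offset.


Try each offset into the search buffer:
  offset=1 (pos 4, char 'e'): match length 0
  offset=2 (pos 3, char 'd'): match length 1
  offset=3 (pos 2, char 'd'): match length 2
  offset=4 (pos 1, char 'e'): match length 0
  offset=5 (pos 0, char 'd'): match length 1
Longest match has length 2 at offset 3.
next_char = character at position 5 + 2 = 7 -> 'd'

Best match: offset=3, length=2 (matching 'dd' starting at position 2)
LZ77 triple: (3, 2, 'd')


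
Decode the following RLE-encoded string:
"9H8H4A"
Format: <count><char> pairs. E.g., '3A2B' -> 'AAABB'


Expanding each <count><char> pair:
  9H -> 'HHHHHHHHH'
  8H -> 'HHHHHHHH'
  4A -> 'AAAA'

Decoded = HHHHHHHHHHHHHHHHHAAAA


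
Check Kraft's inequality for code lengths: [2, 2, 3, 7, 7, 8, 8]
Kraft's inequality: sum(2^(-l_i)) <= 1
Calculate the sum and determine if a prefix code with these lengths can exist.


Sum = 2^(-2) + 2^(-2) + 2^(-3) + 2^(-7) + 2^(-7) + 2^(-8) + 2^(-8)
    = 0.25 + 0.25 + 0.125 + 0.0078125 + 0.0078125 + 0.00390625 + 0.00390625
    = 166/256 = 0.6484375
Since 0.6484375 <= 1, Kraft's inequality IS satisfied.
A prefix code with these lengths CAN exist.

Kraft sum = 0.6484375. Satisfied.


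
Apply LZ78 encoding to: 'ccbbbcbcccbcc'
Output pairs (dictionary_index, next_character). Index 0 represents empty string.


LZ78 encoding steps:
Dictionary: {0: ''}
Step 1: w='' (idx 0), next='c' -> output (0, 'c'), add 'c' as idx 1
Step 2: w='c' (idx 1), next='b' -> output (1, 'b'), add 'cb' as idx 2
Step 3: w='' (idx 0), next='b' -> output (0, 'b'), add 'b' as idx 3
Step 4: w='b' (idx 3), next='c' -> output (3, 'c'), add 'bc' as idx 4
Step 5: w='bc' (idx 4), next='c' -> output (4, 'c'), add 'bcc' as idx 5
Step 6: w='cb' (idx 2), next='c' -> output (2, 'c'), add 'cbc' as idx 6
Step 7: w='c' (idx 1), end of input -> output (1, '')


Encoded: [(0, 'c'), (1, 'b'), (0, 'b'), (3, 'c'), (4, 'c'), (2, 'c'), (1, '')]


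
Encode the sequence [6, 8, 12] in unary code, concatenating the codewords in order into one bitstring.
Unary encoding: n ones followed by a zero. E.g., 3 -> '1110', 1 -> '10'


Encode each number as n ones followed by a terminating 0:
  6 -> 1111110 (7 bits)
  8 -> 111111110 (9 bits)
  12 -> 1111111111110 (13 bits)
Total length = 7 + 9 + 13 = 29 bits.

Unary([6, 8, 12]) = 11111101111111101111111111110 (29 bits)


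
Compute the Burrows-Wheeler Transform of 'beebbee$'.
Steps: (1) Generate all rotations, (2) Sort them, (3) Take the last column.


Rotations (sorted):
  0: $beebbee -> last char: e
  1: bbee$bee -> last char: e
  2: bee$beeb -> last char: b
  3: beebbee$ -> last char: $
  4: e$beebbe -> last char: e
  5: ebbee$be -> last char: e
  6: ee$beebb -> last char: b
  7: eebbee$b -> last char: b


BWT = eeb$eebb


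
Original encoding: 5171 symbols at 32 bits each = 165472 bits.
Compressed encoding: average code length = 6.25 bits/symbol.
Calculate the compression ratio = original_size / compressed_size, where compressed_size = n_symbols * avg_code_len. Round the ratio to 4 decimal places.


original_size = n_symbols * orig_bits = 5171 * 32 = 165472 bits
compressed_size = n_symbols * avg_code_len = 5171 * 6.25 = 32318.75 bits
ratio = original_size / compressed_size = 165472 / 32318.75 = 5.12

Compression ratio = 5.12


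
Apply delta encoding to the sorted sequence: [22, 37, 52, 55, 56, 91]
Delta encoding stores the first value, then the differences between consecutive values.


First value: 22
Deltas:
  37 - 22 = 15
  52 - 37 = 15
  55 - 52 = 3
  56 - 55 = 1
  91 - 56 = 35


Delta encoded: [22, 15, 15, 3, 1, 35]


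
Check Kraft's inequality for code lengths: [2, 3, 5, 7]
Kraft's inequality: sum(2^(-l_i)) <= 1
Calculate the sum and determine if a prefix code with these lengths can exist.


Sum = 2^(-2) + 2^(-3) + 2^(-5) + 2^(-7)
    = 0.25 + 0.125 + 0.03125 + 0.0078125
    = 53/128 = 0.4140625
Since 0.4140625 <= 1, Kraft's inequality IS satisfied.
A prefix code with these lengths CAN exist.

Kraft sum = 0.4140625. Satisfied.
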